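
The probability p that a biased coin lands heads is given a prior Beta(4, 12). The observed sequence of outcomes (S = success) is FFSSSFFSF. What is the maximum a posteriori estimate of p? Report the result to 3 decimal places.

p̂_MAP = 0.304

Prior: Beta(4, 12).
Data: 4 successes in 9 trials (from the sequence). The binomial likelihood contributes p^4(1−p)^5, so the posterior is Beta(4+4, 12+5) = Beta(8, 17).
For Beta(a, b) with a, b > 1 the mode is (a−1)/(a+b−2) = 7/23 ≈ 0.304.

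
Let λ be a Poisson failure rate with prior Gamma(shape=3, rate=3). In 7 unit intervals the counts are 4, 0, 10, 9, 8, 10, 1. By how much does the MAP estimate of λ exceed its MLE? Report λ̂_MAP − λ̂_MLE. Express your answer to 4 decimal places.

MAP − MLE = -1.6000

Σxᵢ = 42. Posterior is Gamma(45, 10); MAP = (45−1)/10 = 44/10 ≈ 4.40000.
MLE = x̄ = 42/7 ≈ 6.00000.
Difference = 44/10 − 42/7 = -8/5 ≈ -1.6000.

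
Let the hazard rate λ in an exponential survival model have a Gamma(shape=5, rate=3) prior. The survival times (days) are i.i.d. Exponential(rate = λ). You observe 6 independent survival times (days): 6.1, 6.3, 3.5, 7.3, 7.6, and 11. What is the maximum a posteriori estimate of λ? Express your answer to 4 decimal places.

λ̂_MAP = 0.2232

The Exponential(rate=λ) likelihood is ∝ λ^n e^(−λΣtᵢ). Here n = 6 and Σtᵢ = 6.1 + 6.3 + 3.5 + 7.3 + 7.6 + 11 = 41.8.
Posterior ∝ λ^4e^(−3λ) · λ^6e^(−41.8λ) = λ^10e^(−44.8λ), i.e. Gamma(11, 44.8).
Mode = (a−1)/b = 10/44.8 ≈ 0.2232.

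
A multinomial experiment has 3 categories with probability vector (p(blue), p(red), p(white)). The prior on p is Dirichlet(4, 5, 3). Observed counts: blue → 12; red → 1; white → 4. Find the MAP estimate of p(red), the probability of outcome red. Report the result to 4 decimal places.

The posterior is Dirichlet(αᵢ + nᵢ) = Dirichlet(16, 6, 7).
For a Dirichlet(a₁,…,a_K) with all aᵢ > 1, the mode has j-th component (aⱼ − 1)/(Σaᵢ − K).
Here Σaᵢ = 29 and K = 3, so p(red) = (6 − 1)/(29 − 3) = 5/26 ≈ 0.1923.

MAP estimate of p(red) = 0.1923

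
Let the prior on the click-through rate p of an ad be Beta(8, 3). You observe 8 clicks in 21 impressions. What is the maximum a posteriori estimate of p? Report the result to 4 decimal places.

p̂_MAP = 0.5000

Prior: Beta(8, 3).
Data: 8 successes in 21 trials. The binomial likelihood contributes p^8(1−p)^13, so the posterior is Beta(8+8, 3+13) = Beta(16, 16).
For Beta(a, b) with a, b > 1 the mode is (a−1)/(a+b−2) = 15/30 ≈ 0.5000.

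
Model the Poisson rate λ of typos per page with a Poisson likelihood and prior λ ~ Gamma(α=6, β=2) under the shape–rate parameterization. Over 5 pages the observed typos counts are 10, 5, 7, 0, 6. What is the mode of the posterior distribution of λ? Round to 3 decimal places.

λ̂_MAP = 4.714

Σxᵢ = 10+5+7+0+6 = 28, with n = 5.
Posterior ∝ λ^5e^(−2λ) · λ^28e^(−5λ) = λ^33e^(−7λ), i.e. Gamma(shape=34, rate=7).
The mode of a Gamma(a, b) with a ≥ 1 (shape–rate) is (a−1)/b = 33/7 ≈ 4.714.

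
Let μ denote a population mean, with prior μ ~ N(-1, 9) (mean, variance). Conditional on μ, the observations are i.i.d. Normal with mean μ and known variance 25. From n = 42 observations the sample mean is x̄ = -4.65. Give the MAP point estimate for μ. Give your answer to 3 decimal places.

μ̂_MAP = -4.424

n = 42, x̄ = -4.65.
For a Normal prior and Normal likelihood with known variance, the posterior is Normal; its mode equals its mean, the precision-weighted average.
Prior precision 1/σ₀² = 1/9; data precision n/σ² = 42/25 = 1.68.
μ̂ = ((1/9)·(-1) + 1.68·(-4.65)) / (1/9 + 1.68) = (-17827/2250)/(403/225) = -17827/4030 ≈ -4.424.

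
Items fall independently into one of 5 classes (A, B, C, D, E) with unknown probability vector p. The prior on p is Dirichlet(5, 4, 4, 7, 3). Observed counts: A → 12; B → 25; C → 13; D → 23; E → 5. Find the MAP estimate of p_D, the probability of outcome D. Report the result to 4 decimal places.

The posterior is Dirichlet(αᵢ + nᵢ) = Dirichlet(17, 29, 17, 30, 8).
For a Dirichlet(a₁,…,a_K) with all aᵢ > 1, the mode has j-th component (aⱼ − 1)/(Σaᵢ − K).
Here Σaᵢ = 101 and K = 5, so p_D = (30 − 1)/(101 − 5) = 29/96 ≈ 0.3021.

MAP estimate of p_D = 0.3021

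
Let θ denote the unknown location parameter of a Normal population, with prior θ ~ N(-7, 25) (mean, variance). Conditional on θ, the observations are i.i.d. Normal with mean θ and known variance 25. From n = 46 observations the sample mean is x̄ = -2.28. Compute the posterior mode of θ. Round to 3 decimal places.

θ̂_MAP = -2.380

n = 46, x̄ = -2.28.
For a Normal prior and Normal likelihood with known variance, the posterior is Normal; its mode equals its mean, the precision-weighted average.
Prior precision 1/σ₀² = 1/25 = 0.04; data precision n/σ² = 46/25 = 1.84.
θ̂ = (0.04·(-7) + 1.84·(-2.28)) / (0.04 + 1.84) = (-4.4752)/1.88 = -2797/1175 ≈ -2.380.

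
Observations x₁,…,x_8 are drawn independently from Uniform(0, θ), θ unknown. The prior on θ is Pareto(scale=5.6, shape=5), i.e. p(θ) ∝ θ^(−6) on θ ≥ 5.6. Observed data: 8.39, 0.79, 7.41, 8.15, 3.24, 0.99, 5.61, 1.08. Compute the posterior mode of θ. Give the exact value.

The Uniform(0, θ) likelihood is θ^(−n) for θ ≥ max(xᵢ), zero otherwise. Here max(xᵢ) = 8.39.
Posterior ∝ θ^(−6) · θ^(−8) = θ^(−14) on θ ≥ max(5.6, 8.39) = 8.39.
This density is strictly decreasing in θ, so the posterior mode lies at the lower boundary of the support.

θ̂_MAP = 8.39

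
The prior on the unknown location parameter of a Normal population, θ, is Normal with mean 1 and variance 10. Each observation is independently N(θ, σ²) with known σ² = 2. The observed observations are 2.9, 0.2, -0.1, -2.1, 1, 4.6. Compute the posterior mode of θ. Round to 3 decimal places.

θ̂_MAP = 1.081

n = 6; x̄ = (2.9 + 0.2 + (-0.1) + (-2.1) + 1 + 4.6)/6 = 6.5/6 = 13/12 ≈ 1.0833.
For a Normal prior and Normal likelihood with known variance, the posterior is Normal; its mode equals its mean, the precision-weighted average.
Prior precision 1/σ₀² = 1/10 = 0.1; data precision n/σ² = 6/2 = 3.
θ̂ = (0.1·1 + 3·(13/12)) / (0.1 + 3) = 3.35/3.1 = 67/62 ≈ 1.081.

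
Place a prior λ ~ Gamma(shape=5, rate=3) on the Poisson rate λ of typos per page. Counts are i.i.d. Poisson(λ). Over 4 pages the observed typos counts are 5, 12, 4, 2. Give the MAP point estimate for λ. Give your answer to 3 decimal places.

Σxᵢ = 5+12+4+2 = 23, with n = 4.
Posterior ∝ λ^4e^(−3λ) · λ^23e^(−4λ) = λ^27e^(−7λ), i.e. Gamma(shape=28, rate=7).
The mode of a Gamma(a, b) with a ≥ 1 (shape–rate) is (a−1)/b = 27/7 ≈ 3.857.

λ̂_MAP = 3.857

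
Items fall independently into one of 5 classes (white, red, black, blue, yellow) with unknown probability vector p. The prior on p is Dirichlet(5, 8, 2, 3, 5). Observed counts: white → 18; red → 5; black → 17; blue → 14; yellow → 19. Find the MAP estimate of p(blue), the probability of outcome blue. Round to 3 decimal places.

MAP estimate of p(blue) = 0.176

The posterior is Dirichlet(αᵢ + nᵢ) = Dirichlet(23, 13, 19, 17, 24).
For a Dirichlet(a₁,…,a_K) with all aᵢ > 1, the mode has j-th component (aⱼ − 1)/(Σaᵢ − K).
Here Σaᵢ = 96 and K = 5, so p(blue) = (17 − 1)/(96 − 5) = 16/91 ≈ 0.176.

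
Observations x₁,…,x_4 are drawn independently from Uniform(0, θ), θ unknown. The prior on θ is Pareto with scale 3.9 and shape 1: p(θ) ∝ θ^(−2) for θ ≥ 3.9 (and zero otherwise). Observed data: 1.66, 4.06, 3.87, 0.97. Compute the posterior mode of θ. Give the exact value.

The Uniform(0, θ) likelihood is θ^(−n) for θ ≥ max(xᵢ), zero otherwise. Here max(xᵢ) = 4.06.
Posterior ∝ θ^(−2) · θ^(−4) = θ^(−6) on θ ≥ max(3.9, 4.06) = 4.06.
This density is strictly decreasing in θ, so the posterior mode lies at the lower boundary of the support.

θ̂_MAP = 4.06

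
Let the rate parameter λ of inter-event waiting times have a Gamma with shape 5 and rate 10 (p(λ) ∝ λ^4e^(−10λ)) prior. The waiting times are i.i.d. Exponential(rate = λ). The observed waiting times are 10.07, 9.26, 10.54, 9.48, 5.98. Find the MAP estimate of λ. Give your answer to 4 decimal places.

λ̂_MAP = 0.1627

The Exponential(rate=λ) likelihood is ∝ λ^n e^(−λΣtᵢ). Here n = 5 and Σtᵢ = 10.07 + 9.26 + 10.54 + 9.48 + 5.98 = 45.33.
Posterior ∝ λ^4e^(−10λ) · λ^5e^(−45.33λ) = λ^9e^(−55.33λ), i.e. Gamma(10, 55.33).
Mode = (a−1)/b = 9/55.33 ≈ 0.1627.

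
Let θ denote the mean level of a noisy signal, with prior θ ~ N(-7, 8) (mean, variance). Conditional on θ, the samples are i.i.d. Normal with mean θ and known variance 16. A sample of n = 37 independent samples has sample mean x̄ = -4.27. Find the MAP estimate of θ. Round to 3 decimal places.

θ̂_MAP = -4.410

n = 37, x̄ = -4.27.
For a Normal prior and Normal likelihood with known variance, the posterior is Normal; its mode equals its mean, the precision-weighted average.
Prior precision 1/σ₀² = 1/8 = 0.125; data precision n/σ² = 37/16 = 2.3125.
θ̂ = (0.125·(-7) + 2.3125·(-4.27)) / (0.125 + 2.3125) = (-10.749375)/2.4375 = -4.410.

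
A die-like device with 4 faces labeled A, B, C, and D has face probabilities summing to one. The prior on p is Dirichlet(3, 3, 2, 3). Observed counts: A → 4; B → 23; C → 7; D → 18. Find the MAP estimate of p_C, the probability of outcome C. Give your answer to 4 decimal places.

The posterior is Dirichlet(αᵢ + nᵢ) = Dirichlet(7, 26, 9, 21).
For a Dirichlet(a₁,…,a_K) with all aᵢ > 1, the mode has j-th component (aⱼ − 1)/(Σaᵢ − K).
Here Σaᵢ = 63 and K = 4, so p_C = (9 − 1)/(63 − 4) = 8/59 ≈ 0.1356.

MAP estimate of p_C = 0.1356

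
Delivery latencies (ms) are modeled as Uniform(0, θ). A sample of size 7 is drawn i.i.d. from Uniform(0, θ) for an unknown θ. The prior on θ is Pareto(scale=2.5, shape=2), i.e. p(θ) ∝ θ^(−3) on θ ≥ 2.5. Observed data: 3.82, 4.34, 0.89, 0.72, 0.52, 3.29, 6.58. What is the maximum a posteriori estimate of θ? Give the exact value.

θ̂_MAP = 6.58

The Uniform(0, θ) likelihood is θ^(−n) for θ ≥ max(xᵢ), zero otherwise. Here max(xᵢ) = 6.58.
Posterior ∝ θ^(−3) · θ^(−7) = θ^(−10) on θ ≥ max(2.5, 6.58) = 6.58.
This density is strictly decreasing in θ, so the posterior mode lies at the lower boundary of the support.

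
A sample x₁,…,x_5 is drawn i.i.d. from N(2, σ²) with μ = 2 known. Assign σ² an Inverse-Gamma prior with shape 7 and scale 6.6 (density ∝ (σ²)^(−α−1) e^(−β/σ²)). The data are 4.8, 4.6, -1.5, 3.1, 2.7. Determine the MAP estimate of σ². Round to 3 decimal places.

Sum of squared deviations about the known mean: SS = (4.8−2)² + (4.6−2)² + (-1.5−2)² + (3.1−2)² + (2.7−2)² = 28.55.
The Normal likelihood contributes (σ²)^(−n/2) exp(−SS/(2σ²)), so the posterior is Inverse-Gamma(α + n/2, β + SS/2) = Inverse-Gamma(9.5, 20.875).
The mode of Inverse-Gamma(a, b) is b/(a+1) = 20.875/10.5 ≈ 1.988.

σ̂²_MAP = 1.988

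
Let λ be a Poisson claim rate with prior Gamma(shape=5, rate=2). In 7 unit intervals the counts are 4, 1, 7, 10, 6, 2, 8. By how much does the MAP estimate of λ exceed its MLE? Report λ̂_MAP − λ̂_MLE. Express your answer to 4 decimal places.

Σxᵢ = 38. Posterior is Gamma(43, 9); MAP = (43−1)/9 = 42/9 ≈ 4.66667.
MLE = x̄ = 38/7 ≈ 5.42857.
Difference = 42/9 − 38/7 = -16/21 ≈ -0.7619.

MAP − MLE = -0.7619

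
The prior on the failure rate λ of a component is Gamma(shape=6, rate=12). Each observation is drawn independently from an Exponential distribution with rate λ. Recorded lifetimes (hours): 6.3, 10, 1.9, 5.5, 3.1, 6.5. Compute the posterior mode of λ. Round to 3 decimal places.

The Exponential(rate=λ) likelihood is ∝ λ^n e^(−λΣtᵢ). Here n = 6 and Σtᵢ = 6.3 + 10 + 1.9 + 5.5 + 3.1 + 6.5 = 33.3.
Posterior ∝ λ^5e^(−12λ) · λ^6e^(−33.3λ) = λ^11e^(−45.3λ), i.e. Gamma(12, 45.3).
Mode = (a−1)/b = 11/45.3 ≈ 0.243.

λ̂_MAP = 0.243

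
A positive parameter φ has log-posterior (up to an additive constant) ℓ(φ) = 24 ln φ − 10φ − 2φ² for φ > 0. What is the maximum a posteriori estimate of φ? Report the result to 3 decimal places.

φ̂_MAP = 1.500

ℓ'(φ) = 24/φ − 10 − 4φ. Setting this to zero and multiplying by φ: 4φ² + 10φ − 24 = 0.
φ = (−10 + √(10² + 4·4·24)) / (2·4) = (−10 + √484) / 8 = (−10 + 22)/8 = 3/2.
ℓ''(φ) = −24/φ² − 4 < 0, confirming a maximum.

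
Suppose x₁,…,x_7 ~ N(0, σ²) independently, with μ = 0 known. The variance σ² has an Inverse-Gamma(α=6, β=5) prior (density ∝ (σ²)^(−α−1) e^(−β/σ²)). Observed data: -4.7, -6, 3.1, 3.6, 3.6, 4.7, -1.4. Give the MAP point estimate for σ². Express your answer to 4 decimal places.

σ̂²_MAP = 6.0795

Sum of squared deviations about the known mean: SS = (-4.7−0)² + (-6−0)² + (3.1−0)² + (3.6−0)² + (3.6−0)² + (4.7−0)² + (-1.4−0)² = 117.67.
The Normal likelihood contributes (σ²)^(−n/2) exp(−SS/(2σ²)), so the posterior is Inverse-Gamma(α + n/2, β + SS/2) = Inverse-Gamma(9.5, 63.835).
The mode of Inverse-Gamma(a, b) is b/(a+1) = 63.835/10.5 ≈ 6.0795.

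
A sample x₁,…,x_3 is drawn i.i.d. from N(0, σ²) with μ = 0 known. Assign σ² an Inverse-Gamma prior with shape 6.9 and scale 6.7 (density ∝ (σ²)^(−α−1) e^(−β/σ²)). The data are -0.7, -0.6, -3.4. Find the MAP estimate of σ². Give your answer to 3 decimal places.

σ̂²_MAP = 1.373

Sum of squared deviations about the known mean: SS = (-0.7−0)² + (-0.6−0)² + (-3.4−0)² = 12.41.
The Normal likelihood contributes (σ²)^(−n/2) exp(−SS/(2σ²)), so the posterior is Inverse-Gamma(α + n/2, β + SS/2) = Inverse-Gamma(8.4, 12.905).
The mode of Inverse-Gamma(a, b) is b/(a+1) = 12.905/9.4 ≈ 1.373.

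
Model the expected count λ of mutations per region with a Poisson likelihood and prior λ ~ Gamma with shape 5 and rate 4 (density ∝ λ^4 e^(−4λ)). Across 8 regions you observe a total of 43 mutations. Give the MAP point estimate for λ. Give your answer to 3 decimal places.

λ̂_MAP = 3.917

Σxᵢ = 43, n = 8.
Posterior ∝ λ^4e^(−4λ) · λ^43e^(−8λ) = λ^47e^(−12λ), i.e. Gamma(shape=48, rate=12).
The mode of a Gamma(a, b) with a ≥ 1 (shape–rate) is (a−1)/b = 47/12 ≈ 3.917.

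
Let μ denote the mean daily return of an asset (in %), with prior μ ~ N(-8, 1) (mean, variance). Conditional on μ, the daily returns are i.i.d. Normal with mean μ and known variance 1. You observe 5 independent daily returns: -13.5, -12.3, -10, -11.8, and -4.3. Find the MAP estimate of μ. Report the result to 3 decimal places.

μ̂_MAP = -9.983

n = 5; x̄ = ((-13.5) + (-12.3) + (-10) + (-11.8) + (-4.3))/5 = -51.9/5 = -10.38.
For a Normal prior and Normal likelihood with known variance, the posterior is Normal; its mode equals its mean, the precision-weighted average.
Prior precision 1/σ₀² = 1/1 = 1; data precision n/σ² = 5/1 = 5.
μ̂ = (1·(-8) + 5·(-10.38)) / (1 + 5) = (-59.9)/6 = -599/60 ≈ -9.983.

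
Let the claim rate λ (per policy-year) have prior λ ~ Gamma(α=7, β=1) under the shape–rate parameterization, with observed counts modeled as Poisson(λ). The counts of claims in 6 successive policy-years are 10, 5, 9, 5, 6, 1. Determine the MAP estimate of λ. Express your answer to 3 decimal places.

λ̂_MAP = 6.000

Σxᵢ = 10+5+9+5+6+1 = 36, with n = 6.
Posterior ∝ λ^6e^(−1λ) · λ^36e^(−6λ) = λ^42e^(−7λ), i.e. Gamma(shape=43, rate=7).
The mode of a Gamma(a, b) with a ≥ 1 (shape–rate) is (a−1)/b = 42/7 ≈ 6.000.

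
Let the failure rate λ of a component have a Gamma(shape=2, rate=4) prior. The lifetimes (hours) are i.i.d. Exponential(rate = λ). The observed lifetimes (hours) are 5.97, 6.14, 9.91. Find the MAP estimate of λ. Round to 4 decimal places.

λ̂_MAP = 0.1537

The Exponential(rate=λ) likelihood is ∝ λ^n e^(−λΣtᵢ). Here n = 3 and Σtᵢ = 5.97 + 6.14 + 9.91 = 22.02.
Posterior ∝ λe^(−4λ) · λ^3e^(−22.02λ) = λ^4e^(−26.02λ), i.e. Gamma(5, 26.02).
Mode = (a−1)/b = 4/26.02 ≈ 0.1537.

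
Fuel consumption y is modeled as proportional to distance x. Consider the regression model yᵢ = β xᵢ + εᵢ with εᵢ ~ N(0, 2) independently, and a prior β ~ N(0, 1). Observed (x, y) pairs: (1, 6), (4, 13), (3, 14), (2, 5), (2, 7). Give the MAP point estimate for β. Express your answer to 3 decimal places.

log p(β | y) = −Σ(yᵢ − βxᵢ)²/(2·2) − β²/(2·1) + const.
Setting the derivative to zero: Σxᵢ(yᵢ − βxᵢ)/2 − β/1 = 0, so β = Σxᵢyᵢ / (Σxᵢ² + σ²/τ²).
Σxᵢyᵢ = 1·6 + 4·13 + 3·14 + 2·5 + 2·7 = 124; Σxᵢ² = 34; σ²/τ² = 2.
β̂_MAP = 124 / (34 + 2) = 124/36 ≈ 3.444.

β̂_MAP = 3.444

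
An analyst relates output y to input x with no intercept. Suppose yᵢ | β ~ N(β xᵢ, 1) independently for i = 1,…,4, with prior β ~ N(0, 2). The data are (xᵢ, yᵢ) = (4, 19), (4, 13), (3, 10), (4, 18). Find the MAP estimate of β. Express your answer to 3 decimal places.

log p(β | y) = −Σ(yᵢ − βxᵢ)²/(2·1) − β²/(2·2) + const.
Setting the derivative to zero: Σxᵢ(yᵢ − βxᵢ)/1 − β/2 = 0, so β = Σxᵢyᵢ / (Σxᵢ² + σ²/τ²).
Σxᵢyᵢ = 4·19 + 4·13 + 3·10 + 4·18 = 230; Σxᵢ² = 57; σ²/τ² = 0.5.
β̂_MAP = 230 / (57 + 0.5) = 230/57.5 ≈ 4.000.

β̂_MAP = 4.000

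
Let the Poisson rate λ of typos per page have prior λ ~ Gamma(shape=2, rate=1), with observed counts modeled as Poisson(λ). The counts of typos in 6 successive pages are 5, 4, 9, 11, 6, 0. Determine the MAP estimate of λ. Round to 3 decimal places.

Σxᵢ = 5+4+9+11+6+0 = 35, with n = 6.
Posterior ∝ λe^(−1λ) · λ^35e^(−6λ) = λ^36e^(−7λ), i.e. Gamma(shape=37, rate=7).
The mode of a Gamma(a, b) with a ≥ 1 (shape–rate) is (a−1)/b = 36/7 ≈ 5.143.

λ̂_MAP = 5.143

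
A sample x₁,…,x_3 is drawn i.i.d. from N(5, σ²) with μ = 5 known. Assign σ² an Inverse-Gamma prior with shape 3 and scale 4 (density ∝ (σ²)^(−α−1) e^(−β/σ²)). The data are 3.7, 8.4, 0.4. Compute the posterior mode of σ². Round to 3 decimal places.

Sum of squared deviations about the known mean: SS = (3.7−5)² + (8.4−5)² + (0.4−5)² = 34.41.
The Normal likelihood contributes (σ²)^(−n/2) exp(−SS/(2σ²)), so the posterior is Inverse-Gamma(α + n/2, β + SS/2) = Inverse-Gamma(4.5, 21.205).
The mode of Inverse-Gamma(a, b) is b/(a+1) = 21.205/5.5 ≈ 3.855.

σ̂²_MAP = 3.855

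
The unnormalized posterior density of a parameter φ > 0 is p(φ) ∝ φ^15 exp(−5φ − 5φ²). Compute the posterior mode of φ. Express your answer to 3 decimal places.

ℓ'(φ) = 15/φ − 5 − 10φ. Setting this to zero and multiplying by φ: 10φ² + 5φ − 15 = 0.
φ = (−5 + √(5² + 4·10·15)) / (2·10) = (−5 + √625) / 20 = (−5 + 25)/20 = 1.
ℓ''(φ) = −15/φ² − 10 < 0, confirming a maximum.

φ̂_MAP = 1.000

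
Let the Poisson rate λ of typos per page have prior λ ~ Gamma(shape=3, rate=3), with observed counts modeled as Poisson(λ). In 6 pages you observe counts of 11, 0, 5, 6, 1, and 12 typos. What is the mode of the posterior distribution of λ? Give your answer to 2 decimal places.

λ̂_MAP = 4.11

Σxᵢ = 11+0+5+6+1+12 = 35, with n = 6.
Posterior ∝ λ^2e^(−3λ) · λ^35e^(−6λ) = λ^37e^(−9λ), i.e. Gamma(shape=38, rate=9).
The mode of a Gamma(a, b) with a ≥ 1 (shape–rate) is (a−1)/b = 37/9 ≈ 4.11.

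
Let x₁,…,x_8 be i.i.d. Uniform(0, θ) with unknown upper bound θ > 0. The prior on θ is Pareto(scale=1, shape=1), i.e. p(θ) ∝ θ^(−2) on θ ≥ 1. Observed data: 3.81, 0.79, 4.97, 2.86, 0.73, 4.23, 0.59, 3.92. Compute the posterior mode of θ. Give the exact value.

θ̂_MAP = 4.97

The Uniform(0, θ) likelihood is θ^(−n) for θ ≥ max(xᵢ), zero otherwise. Here max(xᵢ) = 4.97.
Posterior ∝ θ^(−2) · θ^(−8) = θ^(−10) on θ ≥ max(1, 4.97) = 4.97.
This density is strictly decreasing in θ, so the posterior mode lies at the lower boundary of the support.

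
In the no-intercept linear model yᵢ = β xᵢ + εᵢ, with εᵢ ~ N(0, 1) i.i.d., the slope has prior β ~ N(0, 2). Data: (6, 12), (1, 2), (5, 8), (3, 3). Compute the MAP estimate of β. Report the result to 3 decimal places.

β̂_MAP = 1.720

log p(β | y) = −Σ(yᵢ − βxᵢ)²/(2·1) − β²/(2·2) + const.
Setting the derivative to zero: Σxᵢ(yᵢ − βxᵢ)/1 − β/2 = 0, so β = Σxᵢyᵢ / (Σxᵢ² + σ²/τ²).
Σxᵢyᵢ = 6·12 + 1·2 + 5·8 + 3·3 = 123; Σxᵢ² = 71; σ²/τ² = 0.5.
β̂_MAP = 123 / (71 + 0.5) = 123/71.5 ≈ 1.720.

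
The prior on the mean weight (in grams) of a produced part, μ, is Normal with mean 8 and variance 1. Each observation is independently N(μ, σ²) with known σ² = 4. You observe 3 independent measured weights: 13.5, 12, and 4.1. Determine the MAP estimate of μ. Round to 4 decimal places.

μ̂_MAP = 8.8000

n = 3; x̄ = (13.5 + 12 + 4.1)/3 = 29.6/3 = 148/15 ≈ 9.8667.
For a Normal prior and Normal likelihood with known variance, the posterior is Normal; its mode equals its mean, the precision-weighted average.
Prior precision 1/σ₀² = 1/1 = 1; data precision n/σ² = 3/4 = 0.75.
μ̂ = (1·8 + 0.75·(148/15)) / (1 + 0.75) = 15.4/1.75 = 8.8000.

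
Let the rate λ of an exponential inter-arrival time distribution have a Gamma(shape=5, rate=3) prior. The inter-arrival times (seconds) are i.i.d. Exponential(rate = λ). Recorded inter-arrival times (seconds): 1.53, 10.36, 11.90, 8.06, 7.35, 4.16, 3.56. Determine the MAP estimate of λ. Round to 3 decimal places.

λ̂_MAP = 0.220

The Exponential(rate=λ) likelihood is ∝ λ^n e^(−λΣtᵢ). Here n = 7 and Σtᵢ = 1.53 + 10.36 + 11.90 + 8.06 + 7.35 + 4.16 + 3.56 = 46.92.
Posterior ∝ λ^4e^(−3λ) · λ^7e^(−46.92λ) = λ^11e^(−49.92λ), i.e. Gamma(12, 49.92).
Mode = (a−1)/b = 11/49.92 ≈ 0.220.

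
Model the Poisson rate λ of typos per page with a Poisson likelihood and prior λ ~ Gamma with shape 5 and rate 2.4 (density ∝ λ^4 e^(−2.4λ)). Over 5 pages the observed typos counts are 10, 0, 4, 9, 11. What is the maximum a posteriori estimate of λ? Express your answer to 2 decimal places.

λ̂_MAP = 5.14

Σxᵢ = 10+0+4+9+11 = 34, with n = 5.
Posterior ∝ λ^4e^(−2.4λ) · λ^34e^(−5λ) = λ^38e^(−7.4λ), i.e. Gamma(shape=39, rate=7.4).
The mode of a Gamma(a, b) with a ≥ 1 (shape–rate) is (a−1)/b = 38/7.4 ≈ 5.14.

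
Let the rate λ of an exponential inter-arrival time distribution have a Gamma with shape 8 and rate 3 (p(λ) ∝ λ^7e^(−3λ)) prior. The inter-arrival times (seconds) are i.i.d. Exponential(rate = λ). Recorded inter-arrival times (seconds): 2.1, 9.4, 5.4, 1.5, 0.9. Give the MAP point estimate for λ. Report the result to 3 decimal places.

The Exponential(rate=λ) likelihood is ∝ λ^n e^(−λΣtᵢ). Here n = 5 and Σtᵢ = 2.1 + 9.4 + 5.4 + 1.5 + 0.9 = 19.3.
Posterior ∝ λ^7e^(−3λ) · λ^5e^(−19.3λ) = λ^12e^(−22.3λ), i.e. Gamma(13, 22.3).
Mode = (a−1)/b = 12/22.3 ≈ 0.538.

λ̂_MAP = 0.538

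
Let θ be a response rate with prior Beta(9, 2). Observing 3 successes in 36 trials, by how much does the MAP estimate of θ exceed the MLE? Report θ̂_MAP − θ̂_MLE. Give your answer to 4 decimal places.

Posterior is Beta(12, 35); MAP = (12−1)/(47−2) = 11/45 ≈ 0.24444.
MLE ignores the prior: θ̂_MLE = k/n = 3/36 ≈ 0.08333.
Difference = 11/45 − 3/36 = 29/180 ≈ 0.1611.

MAP − MLE = 0.1611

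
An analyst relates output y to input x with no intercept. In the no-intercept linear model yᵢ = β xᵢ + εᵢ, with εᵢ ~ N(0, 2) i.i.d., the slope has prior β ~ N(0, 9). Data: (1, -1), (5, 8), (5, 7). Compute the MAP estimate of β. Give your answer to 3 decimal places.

β̂_MAP = 1.445

log p(β | y) = −Σ(yᵢ − βxᵢ)²/(2·2) − β²/(2·9) + const.
Setting the derivative to zero: Σxᵢ(yᵢ − βxᵢ)/2 − β/9 = 0, so β = Σxᵢyᵢ / (Σxᵢ² + σ²/τ²).
Σxᵢyᵢ = 1·(-1) + 5·8 + 5·7 = 74; Σxᵢ² = 51; σ²/τ² = 2/9.
β̂_MAP = 74 / (51 + 2/9) = 74/(461/9) = 666/461 ≈ 1.445.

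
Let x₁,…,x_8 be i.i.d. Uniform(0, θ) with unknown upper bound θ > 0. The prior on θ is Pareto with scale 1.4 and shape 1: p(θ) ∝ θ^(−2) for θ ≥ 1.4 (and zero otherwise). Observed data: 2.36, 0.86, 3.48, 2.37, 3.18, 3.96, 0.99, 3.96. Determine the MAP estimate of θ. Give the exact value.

The Uniform(0, θ) likelihood is θ^(−n) for θ ≥ max(xᵢ), zero otherwise. Here max(xᵢ) = 3.96.
Posterior ∝ θ^(−2) · θ^(−8) = θ^(−10) on θ ≥ max(1.4, 3.96) = 3.96.
This density is strictly decreasing in θ, so the posterior mode lies at the lower boundary of the support.

θ̂_MAP = 3.96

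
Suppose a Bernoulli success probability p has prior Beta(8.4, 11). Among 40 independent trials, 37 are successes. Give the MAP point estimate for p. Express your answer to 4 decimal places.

Prior: Beta(8.4, 11).
Data: 37 successes in 40 trials. The binomial likelihood contributes p^37(1−p)^3, so the posterior is Beta(8.4+37, 11+3) = Beta(45.4, 14).
For Beta(a, b) with a, b > 1 the mode is (a−1)/(a+b−2) = 44.4/57.4 ≈ 0.7735.

p̂_MAP = 0.7735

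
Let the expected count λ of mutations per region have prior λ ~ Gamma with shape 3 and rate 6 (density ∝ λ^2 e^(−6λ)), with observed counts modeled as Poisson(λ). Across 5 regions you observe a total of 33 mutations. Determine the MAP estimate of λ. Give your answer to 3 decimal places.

Σxᵢ = 33, n = 5.
Posterior ∝ λ^2e^(−6λ) · λ^33e^(−5λ) = λ^35e^(−11λ), i.e. Gamma(shape=36, rate=11).
The mode of a Gamma(a, b) with a ≥ 1 (shape–rate) is (a−1)/b = 35/11 ≈ 3.182.

λ̂_MAP = 3.182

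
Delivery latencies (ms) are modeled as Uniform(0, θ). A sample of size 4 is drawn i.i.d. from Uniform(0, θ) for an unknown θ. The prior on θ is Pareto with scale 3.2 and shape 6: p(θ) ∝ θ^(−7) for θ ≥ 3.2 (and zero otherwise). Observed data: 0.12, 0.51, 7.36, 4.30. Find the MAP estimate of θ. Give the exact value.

θ̂_MAP = 7.36

The Uniform(0, θ) likelihood is θ^(−n) for θ ≥ max(xᵢ), zero otherwise. Here max(xᵢ) = 7.36.
Posterior ∝ θ^(−7) · θ^(−4) = θ^(−11) on θ ≥ max(3.2, 7.36) = 7.36.
This density is strictly decreasing in θ, so the posterior mode lies at the lower boundary of the support.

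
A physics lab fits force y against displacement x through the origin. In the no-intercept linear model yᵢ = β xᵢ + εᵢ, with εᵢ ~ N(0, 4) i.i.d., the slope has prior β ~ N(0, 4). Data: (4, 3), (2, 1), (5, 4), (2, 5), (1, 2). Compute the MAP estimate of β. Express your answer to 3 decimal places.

β̂_MAP = 0.902

log p(β | y) = −Σ(yᵢ − βxᵢ)²/(2·4) − β²/(2·4) + const.
Setting the derivative to zero: Σxᵢ(yᵢ − βxᵢ)/4 − β/4 = 0, so β = Σxᵢyᵢ / (Σxᵢ² + σ²/τ²).
Σxᵢyᵢ = 4·3 + 2·1 + 5·4 + 2·5 + 1·2 = 46; Σxᵢ² = 50; σ²/τ² = 1.
β̂_MAP = 46 / (50 + 1) = 46/51 ≈ 0.902.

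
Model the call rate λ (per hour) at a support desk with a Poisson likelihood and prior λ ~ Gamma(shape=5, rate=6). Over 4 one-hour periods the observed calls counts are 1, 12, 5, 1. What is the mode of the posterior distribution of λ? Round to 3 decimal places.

Σxᵢ = 1+12+5+1 = 19, with n = 4.
Posterior ∝ λ^4e^(−6λ) · λ^19e^(−4λ) = λ^23e^(−10λ), i.e. Gamma(shape=24, rate=10).
The mode of a Gamma(a, b) with a ≥ 1 (shape–rate) is (a−1)/b = 23/10 ≈ 2.300.

λ̂_MAP = 2.300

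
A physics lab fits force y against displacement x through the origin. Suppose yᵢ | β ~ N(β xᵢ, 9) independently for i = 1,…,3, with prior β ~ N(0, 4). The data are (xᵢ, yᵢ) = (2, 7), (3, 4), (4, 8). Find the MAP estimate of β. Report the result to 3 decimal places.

log p(β | y) = −Σ(yᵢ − βxᵢ)²/(2·9) − β²/(2·4) + const.
Setting the derivative to zero: Σxᵢ(yᵢ − βxᵢ)/9 − β/4 = 0, so β = Σxᵢyᵢ / (Σxᵢ² + σ²/τ²).
Σxᵢyᵢ = 2·7 + 3·4 + 4·8 = 58; Σxᵢ² = 29; σ²/τ² = 2.25.
β̂_MAP = 58 / (29 + 2.25) = 58/31.25 ≈ 1.856.

β̂_MAP = 1.856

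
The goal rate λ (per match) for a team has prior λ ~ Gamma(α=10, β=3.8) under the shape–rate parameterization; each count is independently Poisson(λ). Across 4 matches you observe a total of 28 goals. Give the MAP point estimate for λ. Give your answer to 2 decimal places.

Σxᵢ = 28, n = 4.
Posterior ∝ λ^9e^(−3.8λ) · λ^28e^(−4λ) = λ^37e^(−7.8λ), i.e. Gamma(shape=38, rate=7.8).
The mode of a Gamma(a, b) with a ≥ 1 (shape–rate) is (a−1)/b = 37/7.8 ≈ 4.74.

λ̂_MAP = 4.74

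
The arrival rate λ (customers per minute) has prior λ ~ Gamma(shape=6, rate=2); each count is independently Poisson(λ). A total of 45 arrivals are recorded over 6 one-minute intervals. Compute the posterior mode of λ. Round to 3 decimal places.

Σxᵢ = 45, n = 6.
Posterior ∝ λ^5e^(−2λ) · λ^45e^(−6λ) = λ^50e^(−8λ), i.e. Gamma(shape=51, rate=8).
The mode of a Gamma(a, b) with a ≥ 1 (shape–rate) is (a−1)/b = 50/8 ≈ 6.250.

λ̂_MAP = 6.250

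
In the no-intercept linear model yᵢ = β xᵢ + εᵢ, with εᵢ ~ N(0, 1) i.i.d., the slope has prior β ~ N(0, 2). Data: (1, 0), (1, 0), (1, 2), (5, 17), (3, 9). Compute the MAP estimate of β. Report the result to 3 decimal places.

log p(β | y) = −Σ(yᵢ − βxᵢ)²/(2·1) − β²/(2·2) + const.
Setting the derivative to zero: Σxᵢ(yᵢ − βxᵢ)/1 − β/2 = 0, so β = Σxᵢyᵢ / (Σxᵢ² + σ²/τ²).
Σxᵢyᵢ = 1·0 + 1·0 + 1·2 + 5·17 + 3·9 = 114; Σxᵢ² = 37; σ²/τ² = 0.5.
β̂_MAP = 114 / (37 + 0.5) = 114/37.5 ≈ 3.040.

β̂_MAP = 3.040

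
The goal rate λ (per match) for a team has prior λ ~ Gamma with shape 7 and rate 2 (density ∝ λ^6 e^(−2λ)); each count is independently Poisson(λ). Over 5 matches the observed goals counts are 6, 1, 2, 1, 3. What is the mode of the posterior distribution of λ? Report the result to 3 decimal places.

λ̂_MAP = 2.714

Σxᵢ = 6+1+2+1+3 = 13, with n = 5.
Posterior ∝ λ^6e^(−2λ) · λ^13e^(−5λ) = λ^19e^(−7λ), i.e. Gamma(shape=20, rate=7).
The mode of a Gamma(a, b) with a ≥ 1 (shape–rate) is (a−1)/b = 19/7 ≈ 2.714.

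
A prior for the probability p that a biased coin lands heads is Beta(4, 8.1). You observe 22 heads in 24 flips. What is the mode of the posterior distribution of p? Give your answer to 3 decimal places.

Prior: Beta(4, 8.1).
Data: 22 successes in 24 trials. The binomial likelihood contributes p^22(1−p)^2, so the posterior is Beta(4+22, 8.1+2) = Beta(26, 10.1).
For Beta(a, b) with a, b > 1 the mode is (a−1)/(a+b−2) = 25/34.1 ≈ 0.733.

p̂_MAP = 0.733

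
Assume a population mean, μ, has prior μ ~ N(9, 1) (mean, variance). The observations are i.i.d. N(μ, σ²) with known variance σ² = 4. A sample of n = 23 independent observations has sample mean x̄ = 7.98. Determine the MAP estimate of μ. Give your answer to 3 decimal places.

n = 23, x̄ = 7.98.
For a Normal prior and Normal likelihood with known variance, the posterior is Normal; its mode equals its mean, the precision-weighted average.
Prior precision 1/σ₀² = 1/1 = 1; data precision n/σ² = 23/4 = 5.75.
μ̂ = (1·9 + 5.75·7.98) / (1 + 5.75) = 54.885/6.75 = 3659/450 ≈ 8.131.

μ̂_MAP = 8.131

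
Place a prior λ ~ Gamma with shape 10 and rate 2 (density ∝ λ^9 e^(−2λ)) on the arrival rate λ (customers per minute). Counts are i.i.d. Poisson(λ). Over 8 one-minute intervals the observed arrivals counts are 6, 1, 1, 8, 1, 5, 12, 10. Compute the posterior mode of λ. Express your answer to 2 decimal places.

λ̂_MAP = 5.30

Σxᵢ = 6+1+1+8+1+5+12+10 = 44, with n = 8.
Posterior ∝ λ^9e^(−2λ) · λ^44e^(−8λ) = λ^53e^(−10λ), i.e. Gamma(shape=54, rate=10).
The mode of a Gamma(a, b) with a ≥ 1 (shape–rate) is (a−1)/b = 53/10 ≈ 5.30.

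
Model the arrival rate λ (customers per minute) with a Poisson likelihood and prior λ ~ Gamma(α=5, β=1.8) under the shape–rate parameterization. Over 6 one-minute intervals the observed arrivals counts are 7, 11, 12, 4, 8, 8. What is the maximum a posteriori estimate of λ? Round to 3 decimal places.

Σxᵢ = 7+11+12+4+8+8 = 50, with n = 6.
Posterior ∝ λ^4e^(−1.8λ) · λ^50e^(−6λ) = λ^54e^(−7.8λ), i.e. Gamma(shape=55, rate=7.8).
The mode of a Gamma(a, b) with a ≥ 1 (shape–rate) is (a−1)/b = 54/7.8 ≈ 6.923.

λ̂_MAP = 6.923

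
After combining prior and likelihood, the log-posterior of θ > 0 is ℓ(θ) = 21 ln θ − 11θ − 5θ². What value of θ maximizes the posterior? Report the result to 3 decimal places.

θ̂_MAP = 1.000

ℓ'(θ) = 21/θ − 11 − 10θ. Setting this to zero and multiplying by θ: 10θ² + 11θ − 21 = 0.
θ = (−11 + √(11² + 4·10·21)) / (2·10) = (−11 + √961) / 20 = (−11 + 31)/20 = 1.
ℓ''(θ) = −21/θ² − 10 < 0, confirming a maximum.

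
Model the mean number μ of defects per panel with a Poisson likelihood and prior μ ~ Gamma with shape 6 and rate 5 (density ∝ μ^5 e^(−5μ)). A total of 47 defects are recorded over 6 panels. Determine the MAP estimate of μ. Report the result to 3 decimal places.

Σxᵢ = 47, n = 6.
Posterior ∝ μ^5e^(−5μ) · μ^47e^(−6μ) = μ^52e^(−11μ), i.e. Gamma(shape=53, rate=11).
The mode of a Gamma(a, b) with a ≥ 1 (shape–rate) is (a−1)/b = 52/11 ≈ 4.727.

μ̂_MAP = 4.727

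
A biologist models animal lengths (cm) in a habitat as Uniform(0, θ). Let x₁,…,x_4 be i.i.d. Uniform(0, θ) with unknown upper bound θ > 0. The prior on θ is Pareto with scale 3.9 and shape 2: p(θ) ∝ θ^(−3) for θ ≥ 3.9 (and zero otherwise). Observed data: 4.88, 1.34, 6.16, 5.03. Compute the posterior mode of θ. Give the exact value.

The Uniform(0, θ) likelihood is θ^(−n) for θ ≥ max(xᵢ), zero otherwise. Here max(xᵢ) = 6.16.
Posterior ∝ θ^(−3) · θ^(−4) = θ^(−7) on θ ≥ max(3.9, 6.16) = 6.16.
This density is strictly decreasing in θ, so the posterior mode lies at the lower boundary of the support.

θ̂_MAP = 6.16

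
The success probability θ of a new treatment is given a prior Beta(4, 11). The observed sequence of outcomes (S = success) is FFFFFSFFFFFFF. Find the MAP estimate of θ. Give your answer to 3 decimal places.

θ̂_MAP = 0.154

Prior: Beta(4, 11).
Data: 1 success in 13 trials (from the sequence). The binomial likelihood contributes θ(1−θ)^12, so the posterior is Beta(4+1, 11+12) = Beta(5, 23).
For Beta(a, b) with a, b > 1 the mode is (a−1)/(a+b−2) = 4/26 ≈ 0.154.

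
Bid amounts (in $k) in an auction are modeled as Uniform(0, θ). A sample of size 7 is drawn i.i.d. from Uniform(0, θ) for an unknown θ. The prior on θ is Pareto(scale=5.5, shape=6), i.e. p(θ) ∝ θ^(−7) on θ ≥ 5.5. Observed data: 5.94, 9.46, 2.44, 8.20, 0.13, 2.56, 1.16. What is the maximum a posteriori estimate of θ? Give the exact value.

The Uniform(0, θ) likelihood is θ^(−n) for θ ≥ max(xᵢ), zero otherwise. Here max(xᵢ) = 9.46.
Posterior ∝ θ^(−7) · θ^(−7) = θ^(−14) on θ ≥ max(5.5, 9.46) = 9.46.
This density is strictly decreasing in θ, so the posterior mode lies at the lower boundary of the support.

θ̂_MAP = 9.46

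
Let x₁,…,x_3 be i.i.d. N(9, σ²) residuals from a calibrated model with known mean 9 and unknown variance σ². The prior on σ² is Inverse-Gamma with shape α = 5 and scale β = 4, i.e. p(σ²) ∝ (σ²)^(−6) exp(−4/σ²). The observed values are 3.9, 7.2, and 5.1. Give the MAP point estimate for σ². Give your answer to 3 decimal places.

Sum of squared deviations about the known mean: SS = (3.9−9)² + (7.2−9)² + (5.1−9)² = 44.46.
The Normal likelihood contributes (σ²)^(−n/2) exp(−SS/(2σ²)), so the posterior is Inverse-Gamma(α + n/2, β + SS/2) = Inverse-Gamma(6.5, 26.23).
The mode of Inverse-Gamma(a, b) is b/(a+1) = 26.23/7.5 ≈ 3.497.

σ̂²_MAP = 3.497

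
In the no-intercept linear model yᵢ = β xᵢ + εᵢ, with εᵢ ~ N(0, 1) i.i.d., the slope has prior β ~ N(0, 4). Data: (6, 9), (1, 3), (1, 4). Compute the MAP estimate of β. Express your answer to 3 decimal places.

β̂_MAP = 1.595

log p(β | y) = −Σ(yᵢ − βxᵢ)²/(2·1) − β²/(2·4) + const.
Setting the derivative to zero: Σxᵢ(yᵢ − βxᵢ)/1 − β/4 = 0, so β = Σxᵢyᵢ / (Σxᵢ² + σ²/τ²).
Σxᵢyᵢ = 6·9 + 1·3 + 1·4 = 61; Σxᵢ² = 38; σ²/τ² = 0.25.
β̂_MAP = 61 / (38 + 0.25) = 61/38.25 ≈ 1.595.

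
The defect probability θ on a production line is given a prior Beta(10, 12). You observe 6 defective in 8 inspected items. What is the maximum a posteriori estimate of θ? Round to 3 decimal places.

Prior: Beta(10, 12).
Data: 6 successes in 8 trials. The binomial likelihood contributes θ^6(1−θ)^2, so the posterior is Beta(10+6, 12+2) = Beta(16, 14).
For Beta(a, b) with a, b > 1 the mode is (a−1)/(a+b−2) = 15/28 ≈ 0.536.

θ̂_MAP = 0.536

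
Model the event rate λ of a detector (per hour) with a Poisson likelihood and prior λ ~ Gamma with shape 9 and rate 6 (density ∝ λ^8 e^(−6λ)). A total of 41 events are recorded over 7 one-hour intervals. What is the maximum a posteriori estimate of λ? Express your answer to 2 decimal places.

λ̂_MAP = 3.77

Σxᵢ = 41, n = 7.
Posterior ∝ λ^8e^(−6λ) · λ^41e^(−7λ) = λ^49e^(−13λ), i.e. Gamma(shape=50, rate=13).
The mode of a Gamma(a, b) with a ≥ 1 (shape–rate) is (a−1)/b = 49/13 ≈ 3.77.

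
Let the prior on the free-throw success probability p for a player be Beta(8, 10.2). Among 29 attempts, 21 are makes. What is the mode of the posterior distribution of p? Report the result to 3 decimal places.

p̂_MAP = 0.619

Prior: Beta(8, 10.2).
Data: 21 successes in 29 trials. The binomial likelihood contributes p^21(1−p)^8, so the posterior is Beta(8+21, 10.2+8) = Beta(29, 18.2).
For Beta(a, b) with a, b > 1 the mode is (a−1)/(a+b−2) = 28/45.2 ≈ 0.619.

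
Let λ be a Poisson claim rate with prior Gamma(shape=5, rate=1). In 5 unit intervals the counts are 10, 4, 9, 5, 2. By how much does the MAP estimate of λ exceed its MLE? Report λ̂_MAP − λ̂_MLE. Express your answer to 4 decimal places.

MAP − MLE = -0.3333

Σxᵢ = 30. Posterior is Gamma(35, 6); MAP = (35−1)/6 = 34/6 ≈ 5.66667.
MLE = x̄ = 30/5 ≈ 6.00000.
Difference = 34/6 − 30/5 = -1/3 ≈ -0.3333.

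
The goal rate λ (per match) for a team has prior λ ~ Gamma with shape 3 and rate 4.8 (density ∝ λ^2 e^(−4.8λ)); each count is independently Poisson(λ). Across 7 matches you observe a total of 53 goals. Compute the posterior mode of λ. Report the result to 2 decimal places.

λ̂_MAP = 4.66

Σxᵢ = 53, n = 7.
Posterior ∝ λ^2e^(−4.8λ) · λ^53e^(−7λ) = λ^55e^(−11.8λ), i.e. Gamma(shape=56, rate=11.8).
The mode of a Gamma(a, b) with a ≥ 1 (shape–rate) is (a−1)/b = 55/11.8 ≈ 4.66.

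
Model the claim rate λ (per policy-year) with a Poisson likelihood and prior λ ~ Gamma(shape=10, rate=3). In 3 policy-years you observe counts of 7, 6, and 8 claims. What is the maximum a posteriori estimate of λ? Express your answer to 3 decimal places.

λ̂_MAP = 5.000

Σxᵢ = 7+6+8 = 21, with n = 3.
Posterior ∝ λ^9e^(−3λ) · λ^21e^(−3λ) = λ^30e^(−6λ), i.e. Gamma(shape=31, rate=6).
The mode of a Gamma(a, b) with a ≥ 1 (shape–rate) is (a−1)/b = 30/6 ≈ 5.000.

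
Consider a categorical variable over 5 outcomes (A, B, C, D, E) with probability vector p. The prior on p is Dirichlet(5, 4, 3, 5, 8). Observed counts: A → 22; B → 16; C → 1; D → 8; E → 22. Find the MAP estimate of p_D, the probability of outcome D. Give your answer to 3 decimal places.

MAP estimate of p_D = 0.135

The posterior is Dirichlet(αᵢ + nᵢ) = Dirichlet(27, 20, 4, 13, 30).
For a Dirichlet(a₁,…,a_K) with all aᵢ > 1, the mode has j-th component (aⱼ − 1)/(Σaᵢ − K).
Here Σaᵢ = 94 and K = 5, so p_D = (13 − 1)/(94 − 5) = 12/89 ≈ 0.135.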